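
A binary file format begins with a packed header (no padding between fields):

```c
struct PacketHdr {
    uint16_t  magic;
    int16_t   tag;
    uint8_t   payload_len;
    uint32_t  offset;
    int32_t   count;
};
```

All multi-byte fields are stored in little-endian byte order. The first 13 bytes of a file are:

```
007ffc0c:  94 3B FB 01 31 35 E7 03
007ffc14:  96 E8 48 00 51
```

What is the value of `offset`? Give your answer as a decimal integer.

2516838197

`offset` follows `magic` (2 B), `tag` (2 B), `payload_len` (1 B), so it starts at offset 2 + 2 + 1 = 5 and occupies 4 bytes.
Bytes at offsets 5..8: 35 E7 03 96.
Little-endian: lowest address holds the least-significant byte.
Reassemble most-significant byte first: 96 03 E7 35 → 0x9603E735.
0x9603E735 = 2516838197.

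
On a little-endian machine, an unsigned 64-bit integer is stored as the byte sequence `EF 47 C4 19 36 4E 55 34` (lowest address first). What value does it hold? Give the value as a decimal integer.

Little-endian stores the least-significant byte at the lowest address.
Reassemble most-significant byte first: 34 55 4E 36 19 C4 47 EF → 0x34554E3619C447EF.
0x34554E3619C447EF = 3771006257260152815.

3771006257260152815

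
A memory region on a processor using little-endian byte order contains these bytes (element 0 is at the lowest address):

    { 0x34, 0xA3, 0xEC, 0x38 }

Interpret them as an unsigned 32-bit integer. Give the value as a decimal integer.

Little-endian: lowest address holds the least-significant byte.
Reassemble most-significant byte first: 38 EC A3 34 → 0x38ECA334.
0x38ECA334 = 955032372.

955032372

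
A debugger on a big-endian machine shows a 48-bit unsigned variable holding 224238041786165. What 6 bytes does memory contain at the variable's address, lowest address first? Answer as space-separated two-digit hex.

CB F1 7C D3 67 35

224238041786165 in hexadecimal, padded to 48 bits, is 0xCBF17CD36735.
Split into bytes (most-significant first): CB F1 7C D3 67 35.
Big-endian stores the most-significant byte at the lowest address.
So the memory order matches the most-significant-first order: CB F1 7C D3 67 35.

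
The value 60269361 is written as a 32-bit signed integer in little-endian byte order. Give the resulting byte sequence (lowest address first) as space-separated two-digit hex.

31 A3 97 03

60269361 in hexadecimal, padded to 32 bits, is 0x0397A331.
Split into bytes (most-significant first): 03 97 A3 31.
Little-endian stores the least-significant byte at the lowest address.
So at ascending addresses the bytes are 31 A3 97 03.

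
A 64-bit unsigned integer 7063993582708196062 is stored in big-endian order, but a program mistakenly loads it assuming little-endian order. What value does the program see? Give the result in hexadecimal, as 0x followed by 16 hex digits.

0xDE02F6A0BC580862

7063993582708196062 in 64-bit hexadecimal is 0x620858BCA0F602DE.
Stored big-endian, the bytes at ascending addresses are 62 08 58 BC A0 F6 02 DE.
Read back as little-endian, the first byte is least significant, giving 0xDE02F6A0BC580862.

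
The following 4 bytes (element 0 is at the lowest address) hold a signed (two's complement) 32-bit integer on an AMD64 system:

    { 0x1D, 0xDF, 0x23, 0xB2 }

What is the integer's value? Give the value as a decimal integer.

-1306271971

Little-endian: lowest address holds the least-significant byte.
Reassemble most-significant byte first: B2 23 DF 1D → 0xB223DF1D.
Top bit is set, so as a signed 32-bit value this is 0xB223DF1D − 2^32 = -1306271971.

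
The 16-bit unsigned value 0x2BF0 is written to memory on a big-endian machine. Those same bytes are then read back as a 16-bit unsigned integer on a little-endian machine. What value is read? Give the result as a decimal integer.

Stored big-endian, the bytes at ascending addresses are 2B F0.
Read back as little-endian, the first byte is least significant, giving 0xF02B.
0xF02B = 61483.

61483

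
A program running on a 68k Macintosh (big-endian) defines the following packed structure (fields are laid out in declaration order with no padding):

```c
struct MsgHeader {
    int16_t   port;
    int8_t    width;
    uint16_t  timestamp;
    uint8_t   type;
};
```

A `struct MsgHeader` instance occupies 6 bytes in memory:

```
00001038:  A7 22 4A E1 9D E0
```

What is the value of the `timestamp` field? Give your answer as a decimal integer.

`timestamp` follows `port` (2 B), `width` (1 B), so it starts at offset 2 + 1 = 3 and occupies 2 bytes.
Bytes at offsets 3..4: E1 9D.
In big-endian order the high byte comes first in memory.
The bytes are already most-significant first: 0xE19D.
0xE19D = 57757.

57757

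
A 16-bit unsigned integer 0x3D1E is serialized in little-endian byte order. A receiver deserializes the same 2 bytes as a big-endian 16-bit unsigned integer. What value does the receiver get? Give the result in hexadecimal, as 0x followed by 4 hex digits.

0x1E3D

Stored little-endian, the bytes at ascending addresses are 1E 3D.
Read back as big-endian, the last byte is least significant, giving 0x1E3D.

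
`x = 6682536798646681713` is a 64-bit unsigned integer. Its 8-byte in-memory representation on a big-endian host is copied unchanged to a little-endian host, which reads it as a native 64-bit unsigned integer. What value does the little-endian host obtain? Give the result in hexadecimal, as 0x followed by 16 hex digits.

6682536798646681713 in 64-bit hexadecimal is 0x5CBD23D011CFC071.
Stored big-endian, the bytes at ascending addresses are 5C BD 23 D0 11 CF C0 71.
Read back as little-endian, the first byte is least significant, giving 0x71C0CF11D023BD5C.

0x71C0CF11D023BD5C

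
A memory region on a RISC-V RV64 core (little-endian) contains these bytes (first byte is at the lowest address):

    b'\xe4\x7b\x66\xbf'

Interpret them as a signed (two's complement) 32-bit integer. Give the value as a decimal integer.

In little-endian order the low byte comes first in memory.
Reassemble most-significant byte first: BF 66 7B E4 → 0xBF667BE4.
Top bit is set, so as a signed 32-bit value this is 0xBF667BE4 − 2^32 = -1083802652.

-1083802652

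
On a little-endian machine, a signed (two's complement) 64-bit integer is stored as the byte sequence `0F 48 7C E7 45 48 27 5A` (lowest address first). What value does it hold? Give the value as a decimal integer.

6496240452578854927

In little-endian order the low byte comes first in memory.
Reassemble most-significant byte first: 5A 27 48 45 E7 7C 48 0F → 0x5A274845E77C480F.
0x5A274845E77C480F = 6496240452578854927.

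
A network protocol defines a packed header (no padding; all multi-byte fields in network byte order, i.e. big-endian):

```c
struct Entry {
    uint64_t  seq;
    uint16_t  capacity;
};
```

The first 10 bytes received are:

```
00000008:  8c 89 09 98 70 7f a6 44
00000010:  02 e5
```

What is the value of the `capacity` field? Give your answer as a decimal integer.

`capacity` follows `seq` (8 bytes), so it starts at byte offset 8 and occupies 2 bytes.
Bytes at offsets 8..9: 02 E5.
Big-endian: lowest address holds the most-significant byte.
The bytes are already most-significant first: 0x02E5.
0x02E5 = 741.

741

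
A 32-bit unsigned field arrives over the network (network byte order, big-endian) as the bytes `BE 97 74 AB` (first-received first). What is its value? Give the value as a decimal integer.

3197596843

In big-endian order the high byte comes first in memory.
The bytes are already most-significant first: 0xBE9774AB.
0xBE9774AB = 3197596843.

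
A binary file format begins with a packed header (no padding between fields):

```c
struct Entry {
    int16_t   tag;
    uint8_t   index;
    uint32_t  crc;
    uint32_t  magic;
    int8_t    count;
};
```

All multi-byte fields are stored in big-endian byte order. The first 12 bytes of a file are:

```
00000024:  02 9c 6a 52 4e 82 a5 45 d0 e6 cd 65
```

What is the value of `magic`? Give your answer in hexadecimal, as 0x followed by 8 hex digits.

0x45D0E6CD

`magic` follows `tag` (2 B), `index` (1 B), `crc` (4 B), so it starts at offset 2 + 1 + 4 = 7 and occupies 4 bytes.
Bytes at offsets 7..10: 45 D0 E6 CD.
Big-endian: lowest address holds the most-significant byte.
The bytes are already most-significant first: 0x45D0E6CD.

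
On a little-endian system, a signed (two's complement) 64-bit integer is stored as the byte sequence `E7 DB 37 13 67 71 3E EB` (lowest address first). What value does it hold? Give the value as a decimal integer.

-1495633338722427929

Little-endian stores the least-significant byte at the lowest address.
Reassemble most-significant byte first: EB 3E 71 67 13 37 DB E7 → 0xEB3E71671337DBE7.
Top bit is set, so as a signed 64-bit value this is 0xEB3E71671337DBE7 − 2^64 = -1495633338722427929.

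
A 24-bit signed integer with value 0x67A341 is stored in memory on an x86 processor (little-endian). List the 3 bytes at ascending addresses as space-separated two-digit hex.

41 A3 67

Split into bytes (most-significant first): 67 A3 41.
Little-endian stores the least-significant byte at the lowest address.
So at ascending addresses the bytes are 41 A3 67.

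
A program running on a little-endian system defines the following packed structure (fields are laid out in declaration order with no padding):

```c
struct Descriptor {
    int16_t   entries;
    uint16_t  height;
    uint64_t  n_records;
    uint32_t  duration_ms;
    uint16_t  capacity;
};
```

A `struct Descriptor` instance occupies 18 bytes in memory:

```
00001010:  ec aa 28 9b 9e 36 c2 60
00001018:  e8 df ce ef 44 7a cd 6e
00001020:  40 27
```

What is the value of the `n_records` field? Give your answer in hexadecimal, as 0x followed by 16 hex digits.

0xEFCEDFE860C2369E

`n_records` follows `entries` (2 B), `height` (2 B), so it starts at offset 2 + 2 = 4 and occupies 8 bytes.
Bytes at offsets 4..11: 9E 36 C2 60 E8 DF CE EF.
In little-endian order the low byte comes first in memory.
Reassemble most-significant byte first: EF CE DF E8 60 C2 36 9E → 0xEFCEDFE860C2369E.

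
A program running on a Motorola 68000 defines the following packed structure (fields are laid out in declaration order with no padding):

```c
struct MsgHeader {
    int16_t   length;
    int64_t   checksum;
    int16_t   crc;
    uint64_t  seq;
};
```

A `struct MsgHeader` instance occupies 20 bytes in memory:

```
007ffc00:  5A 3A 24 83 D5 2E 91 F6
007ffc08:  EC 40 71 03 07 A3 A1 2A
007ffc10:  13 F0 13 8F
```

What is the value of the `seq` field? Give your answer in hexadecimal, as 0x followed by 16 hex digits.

`seq` follows `length` (2 B), `checksum` (8 B), `crc` (2 B), so it starts at offset 2 + 8 + 2 = 12 and occupies 8 bytes.
Bytes at offsets 12..19: 07 A3 A1 2A 13 F0 13 8F.
Big-endian stores the most-significant byte at the lowest address.
The bytes are already most-significant first: 0x07A3A12A13F0138F.

0x07A3A12A13F0138F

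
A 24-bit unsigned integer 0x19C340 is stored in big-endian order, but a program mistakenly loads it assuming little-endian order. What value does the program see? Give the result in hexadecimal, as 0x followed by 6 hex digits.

Stored big-endian, the bytes at ascending addresses are 19 C3 40.
Read back as little-endian, the first byte is least significant, giving 0x40C319.

0x40C319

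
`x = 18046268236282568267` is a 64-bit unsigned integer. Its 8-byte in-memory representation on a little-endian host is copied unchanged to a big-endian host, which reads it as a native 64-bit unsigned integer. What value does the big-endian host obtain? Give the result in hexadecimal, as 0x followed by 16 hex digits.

0x4B9E0901593971FA

18046268236282568267 in 64-bit hexadecimal is 0xFA71395901099E4B.
Stored little-endian, the bytes at ascending addresses are 4B 9E 09 01 59 39 71 FA.
Read back as big-endian, the last byte is least significant, giving 0x4B9E0901593971FA.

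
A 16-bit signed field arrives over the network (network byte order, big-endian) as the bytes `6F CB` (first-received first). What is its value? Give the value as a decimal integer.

Big-endian: lowest address holds the most-significant byte.
The bytes are already most-significant first: 0x6FCB.
0x6FCB = 28619.

28619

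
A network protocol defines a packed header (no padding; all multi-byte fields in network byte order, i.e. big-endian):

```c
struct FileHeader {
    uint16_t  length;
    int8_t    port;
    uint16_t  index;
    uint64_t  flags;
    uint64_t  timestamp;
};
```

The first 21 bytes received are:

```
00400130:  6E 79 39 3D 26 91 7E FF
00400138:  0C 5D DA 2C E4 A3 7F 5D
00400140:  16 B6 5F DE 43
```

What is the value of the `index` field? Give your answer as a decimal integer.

15654

`index` follows `length` (2 B), `port` (1 B), so it starts at offset 2 + 1 = 3 and occupies 2 bytes.
Bytes at offsets 3..4: 3D 26.
In big-endian order the high byte comes first in memory.
The bytes are already most-significant first: 0x3D26.
0x3D26 = 15654.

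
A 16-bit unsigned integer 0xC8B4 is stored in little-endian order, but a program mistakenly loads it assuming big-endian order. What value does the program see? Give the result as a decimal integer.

46280

Stored little-endian, the bytes at ascending addresses are B4 C8.
Read back as big-endian, the last byte is least significant, giving 0xB4C8.
0xB4C8 = 46280.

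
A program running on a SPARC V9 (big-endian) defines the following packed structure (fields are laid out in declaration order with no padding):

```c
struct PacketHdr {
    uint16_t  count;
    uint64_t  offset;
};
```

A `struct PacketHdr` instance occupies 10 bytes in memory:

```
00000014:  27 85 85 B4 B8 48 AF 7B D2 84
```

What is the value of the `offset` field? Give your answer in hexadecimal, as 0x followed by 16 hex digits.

0x85B4B848AF7BD284

`offset` follows `count` (2 bytes), so it starts at byte offset 2 and occupies 8 bytes.
Bytes at offsets 2..9: 85 B4 B8 48 AF 7B D2 84.
Big-endian stores the most-significant byte at the lowest address.
The bytes are already most-significant first: 0x85B4B848AF7BD284.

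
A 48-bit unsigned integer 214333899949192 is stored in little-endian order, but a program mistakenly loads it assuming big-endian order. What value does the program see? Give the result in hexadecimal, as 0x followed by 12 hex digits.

0x8844F87FEFC2

214333899949192 in 48-bit hexadecimal is 0xC2EF7FF84488.
Stored little-endian, the bytes at ascending addresses are 88 44 F8 7F EF C2.
Read back as big-endian, the last byte is least significant, giving 0x8844F87FEFC2.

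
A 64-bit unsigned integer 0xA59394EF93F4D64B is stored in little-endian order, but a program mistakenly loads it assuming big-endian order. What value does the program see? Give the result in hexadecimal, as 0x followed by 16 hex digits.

Stored little-endian, the bytes at ascending addresses are 4B D6 F4 93 EF 94 93 A5.
Read back as big-endian, the last byte is least significant, giving 0x4BD6F493EF9493A5.

0x4BD6F493EF9493A5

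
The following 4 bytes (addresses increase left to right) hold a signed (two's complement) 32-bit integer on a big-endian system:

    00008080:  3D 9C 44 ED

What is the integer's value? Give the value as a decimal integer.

In big-endian order the high byte comes first in memory.
The bytes are already most-significant first: 0x3D9C44ED.
0x3D9C44ED = 1033651437.

1033651437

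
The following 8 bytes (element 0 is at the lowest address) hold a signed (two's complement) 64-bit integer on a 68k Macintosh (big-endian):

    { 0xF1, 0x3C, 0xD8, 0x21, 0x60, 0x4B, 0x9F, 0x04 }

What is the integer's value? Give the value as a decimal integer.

Big-endian stores the most-significant byte at the lowest address.
The bytes are already most-significant first: 0xF13CD821604B9F04.
Top bit is set, so as a signed 64-bit value this is 0xF13CD821604B9F04 − 2^64 = -1063737774105190652.

-1063737774105190652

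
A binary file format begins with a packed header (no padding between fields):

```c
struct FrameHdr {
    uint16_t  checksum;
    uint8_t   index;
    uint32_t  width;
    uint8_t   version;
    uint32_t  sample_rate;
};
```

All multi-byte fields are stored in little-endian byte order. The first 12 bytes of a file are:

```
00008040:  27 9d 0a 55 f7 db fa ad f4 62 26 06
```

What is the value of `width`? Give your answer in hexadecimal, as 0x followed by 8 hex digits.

0xFADBF755

`width` follows `checksum` (2 B), `index` (1 B), so it starts at offset 2 + 1 = 3 and occupies 4 bytes.
Bytes at offsets 3..6: 55 F7 DB FA.
Little-endian: lowest address holds the least-significant byte.
Reassemble most-significant byte first: FA DB F7 55 → 0xFADBF755.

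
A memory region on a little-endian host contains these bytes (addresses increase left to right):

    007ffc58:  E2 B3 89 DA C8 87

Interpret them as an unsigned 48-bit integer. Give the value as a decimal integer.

In little-endian order the low byte comes first in memory.
Reassemble most-significant byte first: 87 C8 DA 89 B3 E2 → 0x87C8DA89B3E2.
0x87C8DA89B3E2 = 149296729666530.

149296729666530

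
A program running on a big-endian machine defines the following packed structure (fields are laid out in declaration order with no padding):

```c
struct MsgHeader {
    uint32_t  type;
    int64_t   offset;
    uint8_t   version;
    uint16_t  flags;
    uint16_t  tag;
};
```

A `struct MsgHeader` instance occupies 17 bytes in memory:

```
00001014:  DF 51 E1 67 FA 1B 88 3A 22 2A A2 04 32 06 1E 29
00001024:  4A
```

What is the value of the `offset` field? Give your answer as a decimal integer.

`offset` follows `type` (4 bytes), so it starts at byte offset 4 and occupies 8 bytes.
Bytes at offsets 4..11: FA 1B 88 3A 22 2A A2 04.
Big-endian stores the most-significant byte at the lowest address.
The bytes are already most-significant first: 0xFA1B883A222AA204.
Top bit is set, so as a signed 64-bit value this is 0xFA1B883A222AA204 − 2^64 = -424595956593679868.

-424595956593679868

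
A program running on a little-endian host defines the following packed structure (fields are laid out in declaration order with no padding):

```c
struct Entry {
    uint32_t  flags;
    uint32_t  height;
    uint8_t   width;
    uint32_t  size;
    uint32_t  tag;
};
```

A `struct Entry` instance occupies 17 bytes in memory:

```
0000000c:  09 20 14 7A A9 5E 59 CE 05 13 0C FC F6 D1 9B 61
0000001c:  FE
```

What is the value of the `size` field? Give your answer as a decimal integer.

`size` follows `flags` (4 B), `height` (4 B), `width` (1 B), so it starts at offset 4 + 4 + 1 = 9 and occupies 4 bytes.
Bytes at offsets 9..12: 13 0C FC F6.
Little-endian: lowest address holds the least-significant byte.
Reassemble most-significant byte first: F6 FC 0C 13 → 0xF6FC0C13.
0xF6FC0C13 = 4143713299.

4143713299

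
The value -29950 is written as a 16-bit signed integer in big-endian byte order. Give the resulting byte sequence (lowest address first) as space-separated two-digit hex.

8B 02

Two's complement of -29950 in 16 bits: 29950 = 0x74FE; invert → 0x8B01; add 1 → 0x8B02.
Split into bytes (most-significant first): 8B 02.
Big-endian stores the most-significant byte at the lowest address.
So the memory order matches the most-significant-first order: 8B 02.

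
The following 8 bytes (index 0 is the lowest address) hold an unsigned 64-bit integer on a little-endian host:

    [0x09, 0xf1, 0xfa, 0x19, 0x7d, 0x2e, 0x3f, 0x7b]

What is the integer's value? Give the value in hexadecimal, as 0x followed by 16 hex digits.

Little-endian stores the least-significant byte at the lowest address.
Reassemble most-significant byte first: 7B 3F 2E 7D 19 FA F1 09 → 0x7B3F2E7D19FAF109.

0x7B3F2E7D19FAF109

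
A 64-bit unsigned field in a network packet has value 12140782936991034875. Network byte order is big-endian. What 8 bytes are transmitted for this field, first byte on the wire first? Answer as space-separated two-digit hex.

12140782936991034875 in hexadecimal, padded to 64 bits, is 0xA87CB9C1AE796DFB.
Split into bytes (most-significant first): A8 7C B9 C1 AE 79 6D FB.
Big-endian stores the most-significant byte at the lowest address.
So the memory order matches the most-significant-first order: A8 7C B9 C1 AE 79 6D FB.

A8 7C B9 C1 AE 79 6D FB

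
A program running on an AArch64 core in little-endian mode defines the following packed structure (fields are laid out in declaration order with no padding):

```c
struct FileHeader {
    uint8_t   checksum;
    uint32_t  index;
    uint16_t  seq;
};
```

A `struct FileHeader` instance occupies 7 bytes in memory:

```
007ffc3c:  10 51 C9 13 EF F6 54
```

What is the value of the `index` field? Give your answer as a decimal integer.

4011051345

`index` follows `checksum` (1 byte), so it starts at byte offset 1 and occupies 4 bytes.
Bytes at offsets 1..4: 51 C9 13 EF.
Little-endian stores the least-significant byte at the lowest address.
Reassemble most-significant byte first: EF 13 C9 51 → 0xEF13C951.
0xEF13C951 = 4011051345.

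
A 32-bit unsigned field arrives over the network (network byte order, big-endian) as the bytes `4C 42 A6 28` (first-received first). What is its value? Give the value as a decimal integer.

1279436328

Big-endian stores the most-significant byte at the lowest address.
The bytes are already most-significant first: 0x4C42A628.
0x4C42A628 = 1279436328.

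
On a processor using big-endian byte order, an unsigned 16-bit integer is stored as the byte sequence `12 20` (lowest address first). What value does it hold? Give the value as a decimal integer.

Big-endian stores the most-significant byte at the lowest address.
The bytes are already most-significant first: 0x1220.
0x1220 = 4640.

4640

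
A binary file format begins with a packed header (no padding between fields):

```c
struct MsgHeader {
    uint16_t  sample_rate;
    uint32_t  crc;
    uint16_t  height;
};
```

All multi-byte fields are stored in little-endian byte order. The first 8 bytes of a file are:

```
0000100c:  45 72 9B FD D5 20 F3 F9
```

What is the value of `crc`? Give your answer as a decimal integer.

`crc` follows `sample_rate` (2 bytes), so it starts at byte offset 2 and occupies 4 bytes.
Bytes at offsets 2..5: 9B FD D5 20.
In little-endian order the low byte comes first in memory.
Reassemble most-significant byte first: 20 D5 FD 9B → 0x20D5FD9B.
0x20D5FD9B = 550895003.

550895003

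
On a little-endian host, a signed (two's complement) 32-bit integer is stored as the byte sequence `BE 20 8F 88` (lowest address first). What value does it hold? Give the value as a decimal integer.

In little-endian order the low byte comes first in memory.
Reassemble most-significant byte first: 88 8F 20 BE → 0x888F20BE.
Top bit is set, so as a signed 32-bit value this is 0x888F20BE − 2^32 = -2003885890.

-2003885890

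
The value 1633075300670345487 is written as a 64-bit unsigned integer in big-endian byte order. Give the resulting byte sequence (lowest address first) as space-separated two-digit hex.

1633075300670345487 in hexadecimal, padded to 64 bits, is 0x16A9D95563EB910F.
Split into bytes (most-significant first): 16 A9 D9 55 63 EB 91 0F.
Big-endian: lowest address holds the most-significant byte.
So the memory order matches the most-significant-first order: 16 A9 D9 55 63 EB 91 0F.

16 A9 D9 55 63 EB 91 0F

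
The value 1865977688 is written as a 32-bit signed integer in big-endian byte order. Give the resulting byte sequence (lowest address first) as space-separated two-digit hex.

6F 38 8F 58

1865977688 in hexadecimal, padded to 32 bits, is 0x6F388F58.
Split into bytes (most-significant first): 6F 38 8F 58.
In big-endian order the high byte comes first in memory.
So the memory order matches the most-significant-first order: 6F 38 8F 58.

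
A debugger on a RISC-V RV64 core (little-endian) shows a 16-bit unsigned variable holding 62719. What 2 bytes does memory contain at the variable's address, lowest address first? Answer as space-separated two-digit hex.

FF F4

62719 in hexadecimal, padded to 16 bits, is 0xF4FF.
Split into bytes (most-significant first): F4 FF.
Little-endian stores the least-significant byte at the lowest address.
So at ascending addresses the bytes are FF F4.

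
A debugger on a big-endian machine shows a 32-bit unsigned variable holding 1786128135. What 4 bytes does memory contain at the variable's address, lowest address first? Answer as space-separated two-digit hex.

6A 76 27 07

1786128135 in hexadecimal, padded to 32 bits, is 0x6A762707.
Split into bytes (most-significant first): 6A 76 27 07.
Big-endian stores the most-significant byte at the lowest address.
So the memory order matches the most-significant-first order: 6A 76 27 07.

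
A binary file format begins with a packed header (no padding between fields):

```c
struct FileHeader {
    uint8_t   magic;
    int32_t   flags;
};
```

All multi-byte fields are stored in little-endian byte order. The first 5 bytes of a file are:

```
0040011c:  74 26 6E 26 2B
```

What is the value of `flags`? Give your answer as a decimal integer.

723938854

`flags` follows `magic` (1 byte), so it starts at byte offset 1 and occupies 4 bytes.
Bytes at offsets 1..4: 26 6E 26 2B.
Little-endian: lowest address holds the least-significant byte.
Reassemble most-significant byte first: 2B 26 6E 26 → 0x2B266E26.
0x2B266E26 = 723938854.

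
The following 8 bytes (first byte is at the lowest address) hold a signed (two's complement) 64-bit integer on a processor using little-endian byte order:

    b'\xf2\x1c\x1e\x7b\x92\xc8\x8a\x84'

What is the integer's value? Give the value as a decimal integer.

-8896077582460642062

Little-endian stores the least-significant byte at the lowest address.
Reassemble most-significant byte first: 84 8A C8 92 7B 1E 1C F2 → 0x848AC8927B1E1CF2.
Top bit is set, so as a signed 64-bit value this is 0x848AC8927B1E1CF2 − 2^64 = -8896077582460642062.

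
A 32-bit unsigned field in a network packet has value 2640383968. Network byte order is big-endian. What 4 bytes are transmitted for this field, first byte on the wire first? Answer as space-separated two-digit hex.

9D 61 0F E0

2640383968 in hexadecimal, padded to 32 bits, is 0x9D610FE0.
Split into bytes (most-significant first): 9D 61 0F E0.
Big-endian stores the most-significant byte at the lowest address.
So the memory order matches the most-significant-first order: 9D 61 0F E0.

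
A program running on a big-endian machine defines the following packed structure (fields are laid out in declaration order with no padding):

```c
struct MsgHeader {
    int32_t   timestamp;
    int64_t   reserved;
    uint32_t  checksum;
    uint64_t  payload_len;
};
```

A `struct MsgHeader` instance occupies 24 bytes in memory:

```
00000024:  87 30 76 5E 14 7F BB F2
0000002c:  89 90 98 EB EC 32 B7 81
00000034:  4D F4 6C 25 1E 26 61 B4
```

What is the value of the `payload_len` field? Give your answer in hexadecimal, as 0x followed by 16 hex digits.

0x4DF46C251E2661B4

`payload_len` follows `timestamp` (4 B), `reserved` (8 B), `checksum` (4 B), so it starts at offset 4 + 8 + 4 = 16 and occupies 8 bytes.
Bytes at offsets 16..23: 4D F4 6C 25 1E 26 61 B4.
Big-endian: lowest address holds the most-significant byte.
The bytes are already most-significant first: 0x4DF46C251E2661B4.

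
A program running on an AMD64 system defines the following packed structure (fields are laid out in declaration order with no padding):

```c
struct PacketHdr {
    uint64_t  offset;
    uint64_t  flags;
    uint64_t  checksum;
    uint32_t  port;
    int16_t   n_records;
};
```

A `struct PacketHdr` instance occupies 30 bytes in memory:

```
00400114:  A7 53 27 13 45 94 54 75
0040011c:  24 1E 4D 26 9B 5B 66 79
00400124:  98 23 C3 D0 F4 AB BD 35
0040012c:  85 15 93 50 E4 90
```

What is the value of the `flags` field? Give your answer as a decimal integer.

`flags` follows `offset` (8 bytes), so it starts at byte offset 8 and occupies 8 bytes.
Bytes at offsets 8..15: 24 1E 4D 26 9B 5B 66 79.
In little-endian order the low byte comes first in memory.
Reassemble most-significant byte first: 79 66 5B 9B 26 4D 1E 24 → 0x79665B9B264D1E24.
0x79665B9B264D1E24 = 8747780048134413860.

8747780048134413860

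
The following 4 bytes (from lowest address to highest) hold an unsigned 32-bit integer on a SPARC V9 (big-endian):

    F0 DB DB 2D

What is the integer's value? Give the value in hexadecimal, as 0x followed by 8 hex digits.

0xF0DBDB2D

Big-endian: lowest address holds the most-significant byte.
The bytes are already most-significant first: 0xF0DBDB2D.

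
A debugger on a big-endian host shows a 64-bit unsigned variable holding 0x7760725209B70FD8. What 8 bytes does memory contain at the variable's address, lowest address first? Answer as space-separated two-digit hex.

77 60 72 52 09 B7 0F D8

Split into bytes (most-significant first): 77 60 72 52 09 B7 0F D8.
Big-endian stores the most-significant byte at the lowest address.
So the memory order matches the most-significant-first order: 77 60 72 52 09 B7 0F D8.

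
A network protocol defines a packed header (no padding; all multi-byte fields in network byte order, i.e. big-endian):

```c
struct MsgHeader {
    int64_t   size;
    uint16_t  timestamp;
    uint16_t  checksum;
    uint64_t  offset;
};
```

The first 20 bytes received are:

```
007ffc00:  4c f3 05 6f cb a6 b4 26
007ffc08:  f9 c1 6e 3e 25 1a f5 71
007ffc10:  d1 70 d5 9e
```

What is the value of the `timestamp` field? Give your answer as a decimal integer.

63937

`timestamp` follows `size` (8 bytes), so it starts at byte offset 8 and occupies 2 bytes.
Bytes at offsets 8..9: F9 C1.
Big-endian: lowest address holds the most-significant byte.
The bytes are already most-significant first: 0xF9C1.
0xF9C1 = 63937.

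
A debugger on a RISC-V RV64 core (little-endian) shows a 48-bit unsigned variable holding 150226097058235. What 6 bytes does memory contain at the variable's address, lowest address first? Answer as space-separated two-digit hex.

150226097058235 in hexadecimal, padded to 48 bits, is 0x88A13D26B1BB.
Split into bytes (most-significant first): 88 A1 3D 26 B1 BB.
Little-endian: lowest address holds the least-significant byte.
So at ascending addresses the bytes are BB B1 26 3D A1 88.

BB B1 26 3D A1 88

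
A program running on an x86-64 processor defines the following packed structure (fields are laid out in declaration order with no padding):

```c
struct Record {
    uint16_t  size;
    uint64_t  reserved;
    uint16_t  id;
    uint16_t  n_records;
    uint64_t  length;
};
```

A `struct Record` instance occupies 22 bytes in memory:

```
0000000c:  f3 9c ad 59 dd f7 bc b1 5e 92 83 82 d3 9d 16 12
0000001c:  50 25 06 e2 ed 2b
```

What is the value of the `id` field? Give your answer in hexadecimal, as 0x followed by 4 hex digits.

0x8283

`id` follows `size` (2 B), `reserved` (8 B), so it starts at offset 2 + 8 = 10 and occupies 2 bytes.
Bytes at offsets 10..11: 83 82.
Little-endian stores the least-significant byte at the lowest address.
Reassemble most-significant byte first: 82 83 → 0x8283.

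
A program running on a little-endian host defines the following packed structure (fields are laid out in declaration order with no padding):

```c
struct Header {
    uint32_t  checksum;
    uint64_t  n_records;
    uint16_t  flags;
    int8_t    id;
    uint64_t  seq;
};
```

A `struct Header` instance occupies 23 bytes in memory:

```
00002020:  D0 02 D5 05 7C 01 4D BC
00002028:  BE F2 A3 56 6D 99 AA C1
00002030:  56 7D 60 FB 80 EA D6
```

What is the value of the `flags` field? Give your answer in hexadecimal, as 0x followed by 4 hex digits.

`flags` follows `checksum` (4 B), `n_records` (8 B), so it starts at offset 4 + 8 = 12 and occupies 2 bytes.
Bytes at offsets 12..13: 6D 99.
Little-endian stores the least-significant byte at the lowest address.
Reassemble most-significant byte first: 99 6D → 0x996D.

0x996D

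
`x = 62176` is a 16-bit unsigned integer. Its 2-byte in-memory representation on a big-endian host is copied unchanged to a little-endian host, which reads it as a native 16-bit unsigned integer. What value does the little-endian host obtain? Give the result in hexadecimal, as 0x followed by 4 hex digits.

0xE0F2

62176 in 16-bit hexadecimal is 0xF2E0.
Stored big-endian, the bytes at ascending addresses are F2 E0.
Read back as little-endian, the first byte is least significant, giving 0xE0F2.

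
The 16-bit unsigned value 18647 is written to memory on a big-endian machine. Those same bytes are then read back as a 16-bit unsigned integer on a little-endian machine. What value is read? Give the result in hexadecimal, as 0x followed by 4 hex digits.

0xD748

18647 in 16-bit hexadecimal is 0x48D7.
Stored big-endian, the bytes at ascending addresses are 48 D7.
Read back as little-endian, the first byte is least significant, giving 0xD748.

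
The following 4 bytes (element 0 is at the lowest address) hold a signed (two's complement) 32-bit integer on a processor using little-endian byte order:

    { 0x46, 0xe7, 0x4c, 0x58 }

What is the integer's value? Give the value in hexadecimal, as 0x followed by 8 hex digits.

0x584CE746

Little-endian: lowest address holds the least-significant byte.
Reassemble most-significant byte first: 58 4C E7 46 → 0x584CE746.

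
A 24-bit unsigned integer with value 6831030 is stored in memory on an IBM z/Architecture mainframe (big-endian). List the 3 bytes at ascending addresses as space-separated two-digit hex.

68 3B B6

6831030 in hexadecimal, padded to 24 bits, is 0x683BB6.
Split into bytes (most-significant first): 68 3B B6.
Big-endian stores the most-significant byte at the lowest address.
So the memory order matches the most-significant-first order: 68 3B B6.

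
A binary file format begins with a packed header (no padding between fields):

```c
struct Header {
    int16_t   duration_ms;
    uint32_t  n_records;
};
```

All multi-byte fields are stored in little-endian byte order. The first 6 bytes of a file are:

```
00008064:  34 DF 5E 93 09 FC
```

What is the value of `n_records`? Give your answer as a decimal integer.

4228485982

`n_records` follows `duration_ms` (2 bytes), so it starts at byte offset 2 and occupies 4 bytes.
Bytes at offsets 2..5: 5E 93 09 FC.
In little-endian order the low byte comes first in memory.
Reassemble most-significant byte first: FC 09 93 5E → 0xFC09935E.
0xFC09935E = 4228485982.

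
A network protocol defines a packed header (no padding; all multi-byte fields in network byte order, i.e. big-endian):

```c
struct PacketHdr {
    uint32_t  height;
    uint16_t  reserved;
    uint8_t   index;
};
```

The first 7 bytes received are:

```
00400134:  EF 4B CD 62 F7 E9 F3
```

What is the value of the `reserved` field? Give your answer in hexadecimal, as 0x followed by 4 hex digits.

`reserved` follows `height` (4 bytes), so it starts at byte offset 4 and occupies 2 bytes.
Bytes at offsets 4..5: F7 E9.
In big-endian order the high byte comes first in memory.
The bytes are already most-significant first: 0xF7E9.

0xF7E9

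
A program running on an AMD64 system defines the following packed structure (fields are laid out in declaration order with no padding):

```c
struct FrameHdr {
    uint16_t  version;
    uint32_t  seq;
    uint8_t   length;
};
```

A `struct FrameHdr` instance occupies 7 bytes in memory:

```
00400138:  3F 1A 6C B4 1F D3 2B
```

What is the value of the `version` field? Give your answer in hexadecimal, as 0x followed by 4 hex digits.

0x1A3F

`version` is the first field, at byte offset 0, occupying 2 bytes.
Bytes at offsets 0..1: 3F 1A.
In little-endian order the low byte comes first in memory.
Reassemble most-significant byte first: 1A 3F → 0x1A3F.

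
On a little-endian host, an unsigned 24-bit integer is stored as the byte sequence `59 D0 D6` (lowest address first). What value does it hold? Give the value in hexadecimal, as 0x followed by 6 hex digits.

0xD6D059

In little-endian order the low byte comes first in memory.
Reassemble most-significant byte first: D6 D0 59 → 0xD6D059.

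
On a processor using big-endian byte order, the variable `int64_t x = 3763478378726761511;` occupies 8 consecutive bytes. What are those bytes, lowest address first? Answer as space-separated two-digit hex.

34 3A 8F A5 4B DF 24 27

3763478378726761511 in hexadecimal, padded to 64 bits, is 0x343A8FA54BDF2427.
Split into bytes (most-significant first): 34 3A 8F A5 4B DF 24 27.
Big-endian: lowest address holds the most-significant byte.
So the memory order matches the most-significant-first order: 34 3A 8F A5 4B DF 24 27.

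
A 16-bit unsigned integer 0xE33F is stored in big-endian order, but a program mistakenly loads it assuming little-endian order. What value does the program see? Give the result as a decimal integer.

Stored big-endian, the bytes at ascending addresses are E3 3F.
Read back as little-endian, the first byte is least significant, giving 0x3FE3.
0x3FE3 = 16355.

16355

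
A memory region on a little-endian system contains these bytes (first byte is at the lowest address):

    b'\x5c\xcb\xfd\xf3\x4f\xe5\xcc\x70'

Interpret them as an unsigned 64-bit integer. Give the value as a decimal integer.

8128123559055575900

In little-endian order the low byte comes first in memory.
Reassemble most-significant byte first: 70 CC E5 4F F3 FD CB 5C → 0x70CCE54FF3FDCB5C.
0x70CCE54FF3FDCB5C = 8128123559055575900.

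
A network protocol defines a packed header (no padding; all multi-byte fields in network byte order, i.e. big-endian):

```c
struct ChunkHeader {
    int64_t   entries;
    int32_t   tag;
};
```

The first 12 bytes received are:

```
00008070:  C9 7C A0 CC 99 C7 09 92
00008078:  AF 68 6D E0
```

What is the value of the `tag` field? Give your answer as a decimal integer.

-1352110624

`tag` follows `entries` (8 bytes), so it starts at byte offset 8 and occupies 4 bytes.
Bytes at offsets 8..11: AF 68 6D E0.
In big-endian order the high byte comes first in memory.
The bytes are already most-significant first: 0xAF686DE0.
Top bit is set, so as a signed 32-bit value this is 0xAF686DE0 − 2^32 = -1352110624.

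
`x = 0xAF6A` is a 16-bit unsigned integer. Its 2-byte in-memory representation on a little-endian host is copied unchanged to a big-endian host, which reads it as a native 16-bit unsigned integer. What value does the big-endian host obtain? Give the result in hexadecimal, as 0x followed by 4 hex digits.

0x6AAF

Stored little-endian, the bytes at ascending addresses are 6A AF.
Read back as big-endian, the last byte is least significant, giving 0x6AAF.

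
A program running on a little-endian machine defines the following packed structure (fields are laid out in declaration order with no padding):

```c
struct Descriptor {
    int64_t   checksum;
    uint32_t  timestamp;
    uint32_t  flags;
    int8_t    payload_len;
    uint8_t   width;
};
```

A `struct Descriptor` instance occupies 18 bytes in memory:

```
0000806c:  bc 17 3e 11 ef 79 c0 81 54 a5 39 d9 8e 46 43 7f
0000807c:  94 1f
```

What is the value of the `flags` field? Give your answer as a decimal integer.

2135115406

`flags` follows `checksum` (8 B), `timestamp` (4 B), so it starts at offset 8 + 4 = 12 and occupies 4 bytes.
Bytes at offsets 12..15: 8E 46 43 7F.
Little-endian: lowest address holds the least-significant byte.
Reassemble most-significant byte first: 7F 43 46 8E → 0x7F43468E.
0x7F43468E = 2135115406.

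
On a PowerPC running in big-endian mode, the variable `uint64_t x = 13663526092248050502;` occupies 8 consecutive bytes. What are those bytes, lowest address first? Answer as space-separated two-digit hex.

13663526092248050502 in hexadecimal, padded to 64 bits, is 0xBD9E9896A3B9EB46.
Split into bytes (most-significant first): BD 9E 98 96 A3 B9 EB 46.
Big-endian stores the most-significant byte at the lowest address.
So the memory order matches the most-significant-first order: BD 9E 98 96 A3 B9 EB 46.

BD 9E 98 96 A3 B9 EB 46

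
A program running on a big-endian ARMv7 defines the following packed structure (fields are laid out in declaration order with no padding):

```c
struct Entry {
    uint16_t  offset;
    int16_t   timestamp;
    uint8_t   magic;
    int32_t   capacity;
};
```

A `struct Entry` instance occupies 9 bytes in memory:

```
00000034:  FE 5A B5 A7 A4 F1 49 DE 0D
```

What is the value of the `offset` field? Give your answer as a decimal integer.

`offset` is the first field, at byte offset 0, occupying 2 bytes.
Bytes at offsets 0..1: FE 5A.
In big-endian order the high byte comes first in memory.
The bytes are already most-significant first: 0xFE5A.
0xFE5A = 65114.

65114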